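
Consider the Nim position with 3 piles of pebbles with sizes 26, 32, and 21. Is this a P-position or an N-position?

N-position

Compute the nim-sum pairwise:
26 XOR 32 = 58
58 XOR 21 = 47
The nim-sum is 47 ≠ 0, so this is an N-position: the player to move can win.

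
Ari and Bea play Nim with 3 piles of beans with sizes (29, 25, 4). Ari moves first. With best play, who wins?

Nim-sum: 29 ⊕ 25 ⊕ 4 = 0.
The nim-sum is 0, so this is a P-position: the player to move is in a losing position under optimal play; Ari is about to move from it and so loses — Bea wins.

Bea wins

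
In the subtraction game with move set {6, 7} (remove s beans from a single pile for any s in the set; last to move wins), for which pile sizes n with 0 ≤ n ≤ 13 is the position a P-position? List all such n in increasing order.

0, 1, 2, 3, 4, 5, 13

Compute g(0), g(1), … for moves {6, 7}:
g(0) = mex{} = 0
g(1) = mex{} = 0
g(2) = mex{} = 0
g(3) = mex{} = 0
g(4) = mex{} = 0
g(5) = mex{} = 0
g(6) = mex{0} = 1
g(7) = mex{0} = 1
g(8) = mex{0} = 1
g(9) = mex{0} = 1
g(10) = mex{0} = 1
g(11) = mex{0} = 1
g(12) = mex{0,1} = 2
g(13) = mex{1} = 0
The P-positions (g = 0) in 0..13 are 0, 1, 2, 3, 4, 5, 13.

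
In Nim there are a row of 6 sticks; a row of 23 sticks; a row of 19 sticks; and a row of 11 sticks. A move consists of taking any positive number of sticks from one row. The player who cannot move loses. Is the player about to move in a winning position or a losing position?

Nim-sum: 6 XOR 23 XOR 19 XOR 11 = 9.
The nim-sum is 9 ≠ 0, so this is an N-position: the player to move can win.

Winning position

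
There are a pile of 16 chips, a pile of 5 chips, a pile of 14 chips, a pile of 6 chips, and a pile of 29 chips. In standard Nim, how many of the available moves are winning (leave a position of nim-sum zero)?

Compute the nim-sum pairwise:
16 ^ 5 = 21
21 ^ 14 = 27
27 ^ 6 = 29
29 ^ 29 = 0
The nim-sum is already 0, so every move leaves a nonzero nim-sum — there are no winning moves.

0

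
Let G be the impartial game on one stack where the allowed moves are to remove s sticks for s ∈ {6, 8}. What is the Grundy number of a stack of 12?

2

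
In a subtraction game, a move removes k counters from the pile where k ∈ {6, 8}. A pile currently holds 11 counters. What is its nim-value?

1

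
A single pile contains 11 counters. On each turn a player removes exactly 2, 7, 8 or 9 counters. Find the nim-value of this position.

3

Build the Grundy sequence with g(k) = mex{g(k−s) : s ∈ {2, 7, 8, 9}, s ≤ k}:
g(0) = mex{} = 0
g(1) = mex{} = 0
g(2) = mex{0} = 1
g(3) = mex{0} = 1
g(4) = mex{1} = 0
g(5) = mex{1} = 0
g(6) = mex{0} = 1
g(7) = mex{0} = 1
g(8) = mex{0,1} = 2
g(9) = mex{0,1} = 2
g(10) = mex{0,1,2} = 3
g(11) = mex{0,1,2} = 3
So g(11) = 3.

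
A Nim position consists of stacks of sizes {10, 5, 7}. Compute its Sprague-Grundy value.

8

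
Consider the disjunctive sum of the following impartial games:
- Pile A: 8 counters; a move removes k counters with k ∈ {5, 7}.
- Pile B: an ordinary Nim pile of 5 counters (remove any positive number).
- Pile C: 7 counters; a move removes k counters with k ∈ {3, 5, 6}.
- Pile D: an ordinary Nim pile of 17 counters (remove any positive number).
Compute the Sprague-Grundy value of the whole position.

23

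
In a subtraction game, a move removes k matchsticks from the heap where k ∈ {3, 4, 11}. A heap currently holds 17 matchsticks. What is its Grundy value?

Grundy values for subtraction set {3, 4, 11}:
k:     0  1  2  3  4  5  6  7  8  9 10 11 12 13 14 15 16 17
g(k):  0  0  0  1  1  1  2  0  0  0  1  1  1  2  0  0  0  1
So g(17) = 1.

1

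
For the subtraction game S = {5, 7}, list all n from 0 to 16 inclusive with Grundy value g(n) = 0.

0, 1, 2, 3, 4, 12, 13, 14, 15, 16

Compute g(0), g(1), … for moves {5, 7}:
k:     0  1  2  3  4  5  6  7  8  9 10 11 12 13 14 15 16
g(k):  0  0  0  0  0  1  1  1  1  1  2  2  0  0  0  0  0
The P-positions (g = 0) in 0..16 are 0, 1, 2, 3, 4, 12, 13, 14, 15, 16.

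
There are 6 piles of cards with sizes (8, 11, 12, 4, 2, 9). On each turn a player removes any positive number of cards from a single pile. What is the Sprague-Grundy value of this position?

Compute the nim-sum pairwise:
8 ^ 11 = 3
3 ^ 12 = 15
15 ^ 4 = 11
11 ^ 2 = 9
9 ^ 9 = 0

0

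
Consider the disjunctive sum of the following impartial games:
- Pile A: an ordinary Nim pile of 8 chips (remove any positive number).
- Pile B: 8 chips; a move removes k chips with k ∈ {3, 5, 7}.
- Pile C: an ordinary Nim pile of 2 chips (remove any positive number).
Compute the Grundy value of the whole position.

Pile A is a plain Nim pile of size 8, so its Grundy value is 8.
Build the Grundy sequence for pile B with g(k) = mex{g(k−s) : s ∈ {3, 5, 7}, s ≤ k}:
k:     0  1  2  3  4  5  6  7  8
g(k):  0  0  0  1  1  1  2  2  2
So g(8) = 2.
Pile C is a plain Nim pile of size 2, so its Grundy value is 2.
By the Sprague-Grundy theorem, the Grundy value of a sum of independent games is the XOR of the component values.
Combined value = 8 ⊕ 2 ⊕ 2 = 8.

8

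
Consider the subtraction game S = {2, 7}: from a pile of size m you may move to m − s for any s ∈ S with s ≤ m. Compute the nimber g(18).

0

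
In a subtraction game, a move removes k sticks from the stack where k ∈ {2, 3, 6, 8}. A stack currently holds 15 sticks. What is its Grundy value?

0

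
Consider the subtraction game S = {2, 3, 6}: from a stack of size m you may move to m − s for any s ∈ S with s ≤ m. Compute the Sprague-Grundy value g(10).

Build the Grundy sequence with g(k) = mex{g(k−s) : s ∈ {2, 3, 6}, s ≤ k}:
g(0) = mex{} = 0
g(1) = mex{} = 0
g(2) = mex{0} = 1
g(3) = mex{0} = 1
g(4) = mex{0,1} = 2
g(5) = mex{1} = 0
g(6) = mex{0,1,2} = 3
g(7) = mex{0,2} = 1
g(8) = mex{0,1,3} = 2
g(9) = mex{1,3} = 0
g(10) = mex{1,2} = 0
So g(10) = 0.

0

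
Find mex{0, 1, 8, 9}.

2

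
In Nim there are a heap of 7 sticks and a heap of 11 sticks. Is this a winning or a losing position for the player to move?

Winning position

In binary:
  0111  (7)
  1011  (11)
  ----
  1100  (12)
The nim-sum is 12 ≠ 0, so this is an N-position: the player to move can win.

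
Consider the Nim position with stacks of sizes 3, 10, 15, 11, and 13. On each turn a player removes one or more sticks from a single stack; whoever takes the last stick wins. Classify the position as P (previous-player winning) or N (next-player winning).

P-position

In binary:
  0011  (3)
  1010  (10)
  1111  (15)
  1011  (11)
  1101  (13)
  ----
  0000  (0)
The nim-sum is 0, so this is a P-position: the player to move is in a losing position under optimal play.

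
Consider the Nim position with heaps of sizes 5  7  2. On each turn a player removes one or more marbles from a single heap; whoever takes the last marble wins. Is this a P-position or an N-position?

P-position

Compute the nim-sum pairwise:
5 ⊕ 7 = 2
2 ⊕ 2 = 0
The nim-sum is 0, so this is a P-position: the player to move is in a losing position under optimal play.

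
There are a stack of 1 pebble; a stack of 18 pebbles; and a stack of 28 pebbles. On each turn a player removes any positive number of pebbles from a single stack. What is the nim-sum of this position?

15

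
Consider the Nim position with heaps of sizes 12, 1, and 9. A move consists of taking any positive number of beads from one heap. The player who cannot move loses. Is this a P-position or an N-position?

N-position

Write each in binary and XOR column by column:
  1100  (12)
  0001  (1)
  1001  (9)
  ----
  0100  (4)
The nim-sum is 4 ≠ 0, so this is an N-position: the player to move can win.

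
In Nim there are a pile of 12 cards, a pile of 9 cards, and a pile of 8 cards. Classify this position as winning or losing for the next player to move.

Nim-sum: 12 ⊕ 9 ⊕ 8 = 13.
The nim-sum is 13 ≠ 0, so this is an N-position: the player to move can win.

Winning position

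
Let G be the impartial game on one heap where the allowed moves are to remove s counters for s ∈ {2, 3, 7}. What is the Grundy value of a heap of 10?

0

Build the Grundy sequence with g(k) = mex{g(k−s) : s ∈ {2, 3, 7}, s ≤ k}:
k:     0  1  2  3  4  5  6  7  8  9 10
g(k):  0  0  1  1  2  0  0  1  1  2  0
So g(10) = 0.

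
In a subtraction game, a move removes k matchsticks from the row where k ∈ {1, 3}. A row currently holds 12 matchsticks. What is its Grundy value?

0

Compute g(0), g(1), … for moves {1, 3}:
k:     0  1  2  3  4  5  6  7  8  9 10 11 12
g(k):  0  1  0  1  0  1  0  1  0  1  0  1  0
So g(12) = 0.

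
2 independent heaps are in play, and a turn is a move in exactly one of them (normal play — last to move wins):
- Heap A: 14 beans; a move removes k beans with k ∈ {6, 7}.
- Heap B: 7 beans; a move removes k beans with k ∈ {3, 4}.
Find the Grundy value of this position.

0

Build the Grundy sequence for heap A with g(k) = mex{g(k−s) : s ∈ {6, 7}, s ≤ k}:
k:     0  1  2  3  4  5  6  7  8  9 10 11 12 13 14
g(k):  0  0  0  0  0  0  1  1  1  1  1  1  2  0  0
So g(14) = 0.
Grundy values for heap B (subtraction set {3, 4}):
k:     0  1  2  3  4  5  6  7
g(k):  0  0  0  1  1  1  2  0
So g(7) = 0.
The value of a disjunctive sum is the nim-sum of the parts.
Combined value = 0 ⊕ 0 = 0.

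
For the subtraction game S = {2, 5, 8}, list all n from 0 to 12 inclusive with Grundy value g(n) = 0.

Build the Grundy sequence with g(k) = mex{g(k−s) : s ∈ {2, 5, 8}, s ≤ k}:
g(0) = mex{} = 0
g(1) = mex{} = 0
g(2) = mex{0} = 1
g(3) = mex{0} = 1
g(4) = mex{1} = 0
g(5) = mex{0,1} = 2
g(6) = mex{0} = 1
g(7) = mex{1,2} = 0
g(8) = mex{0,1} = 2
g(9) = mex{0} = 1
g(10) = mex{1,2} = 0
g(11) = mex{1} = 0
g(12) = mex{0} = 1
The P-positions (g = 0) in 0..12 are 0, 1, 4, 7, 10, 11.

0, 1, 4, 7, 10, 11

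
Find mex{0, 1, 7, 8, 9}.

2

The values 0, 1 are all present; 2 is the first non-negative integer missing from the set.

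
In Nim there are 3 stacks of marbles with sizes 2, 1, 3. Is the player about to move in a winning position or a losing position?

Nim-sum: 2 ^ 1 ^ 3 = 0.
The nim-sum is 0, so this is a P-position: the player to move is in a losing position under optimal play.

Losing position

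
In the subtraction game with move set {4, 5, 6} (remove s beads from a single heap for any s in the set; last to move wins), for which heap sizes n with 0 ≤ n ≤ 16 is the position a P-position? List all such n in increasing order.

0, 1, 2, 3, 10, 11, 12, 13

Grundy values for subtraction set {4, 5, 6}:
k:     0  1  2  3  4  5  6  7  8  9 10 11 12 13 14 15 16
g(k):  0  0  0  0  1  1  1  1  2  2  0  0  0  0  1  1  1
The P-positions (g = 0) in 0..16 are 0, 1, 2, 3, 10, 11, 12, 13.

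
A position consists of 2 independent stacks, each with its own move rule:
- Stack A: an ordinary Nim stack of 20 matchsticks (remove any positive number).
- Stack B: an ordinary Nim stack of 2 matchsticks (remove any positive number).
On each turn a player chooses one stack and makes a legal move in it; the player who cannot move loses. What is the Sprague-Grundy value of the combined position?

22

Stack A is a plain Nim stack of size 20, so its Grundy value is 20.
Stack B is a plain Nim stack of size 2, so its Grundy value is 2.
The value of a disjunctive sum is the nim-sum of the parts.
Combined value = 20 ⊕ 2 = 22.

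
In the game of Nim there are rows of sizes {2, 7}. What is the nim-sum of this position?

5

Bitwise XOR of the heap sizes:
  010  (2)
  111  (7)
  ---
  101  (5)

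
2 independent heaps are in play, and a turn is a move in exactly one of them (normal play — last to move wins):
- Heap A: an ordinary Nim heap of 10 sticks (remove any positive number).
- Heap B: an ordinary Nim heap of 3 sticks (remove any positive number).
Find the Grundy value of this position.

9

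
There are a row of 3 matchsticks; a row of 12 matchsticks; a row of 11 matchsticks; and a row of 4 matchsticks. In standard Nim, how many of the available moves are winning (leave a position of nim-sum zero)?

Compute the nim-sum pairwise:
3 ⊕ 12 = 15
15 ⊕ 11 = 4
4 ⊕ 4 = 0
The nim-sum is already 0, so every move leaves a nonzero nim-sum — there are no winning moves.

0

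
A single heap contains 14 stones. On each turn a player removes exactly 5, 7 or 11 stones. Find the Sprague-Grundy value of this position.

2

Grundy values for subtraction set {5, 7, 11}:
k:     0  1  2  3  4  5  6  7  8  9 10 11 12 13 14
g(k):  0  0  0  0  0  1  1  1  1  1  2  2  2  2  2
So g(14) = 2.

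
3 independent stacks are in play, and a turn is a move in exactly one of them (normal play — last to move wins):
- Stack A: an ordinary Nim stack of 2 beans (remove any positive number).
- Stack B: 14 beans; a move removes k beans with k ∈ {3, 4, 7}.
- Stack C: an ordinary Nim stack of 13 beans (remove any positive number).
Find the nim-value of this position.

Stack A is a plain Nim stack of size 2, so its Grundy value is 2.
For stack B, compute g(0), g(1), … with moves {3, 4, 7}:
k:     0  1  2  3  4  5  6  7  8  9 10 11 12 13 14
g(k):  0  0  0  1  1  1  2  2  2  3  0  0  0  1  1
So g(14) = 1.
Stack C is a plain Nim stack of size 13, so its Grundy value is 13.
By the Sprague-Grundy theorem, the Grundy value of a sum of independent games is the XOR of the component values.
Combined value = 2 ⊕ 1 ⊕ 13 = 14.

14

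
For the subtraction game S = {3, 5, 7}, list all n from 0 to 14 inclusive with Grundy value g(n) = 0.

Build the Grundy sequence with g(k) = mex{g(k−s) : s ∈ {3, 5, 7}, s ≤ k}:
k:     0  1  2  3  4  5  6  7  8  9 10 11 12 13 14
g(k):  0  0  0  1  1  1  2  2  2  3  0  0  0  1  1
The P-positions (g = 0) in 0..14 are 0, 1, 2, 10, 11, 12.

0, 1, 2, 10, 11, 12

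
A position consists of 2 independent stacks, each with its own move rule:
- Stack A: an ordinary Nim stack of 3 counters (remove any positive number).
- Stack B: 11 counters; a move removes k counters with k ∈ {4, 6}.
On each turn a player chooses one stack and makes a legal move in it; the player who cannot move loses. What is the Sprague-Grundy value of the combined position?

Stack A is a plain Nim stack of size 3, so its Grundy value is 3.
Grundy values for stack B (subtraction set {4, 6}):
k:     0  1  2  3  4  5  6  7  8  9 10 11
g(k):  0  0  0  0  1  1  1  1  2  2  0  0
So g(11) = 0.
The value of a disjunctive sum is the nim-sum of the parts.
Combined value = 3 ⊕ 0 = 3.

3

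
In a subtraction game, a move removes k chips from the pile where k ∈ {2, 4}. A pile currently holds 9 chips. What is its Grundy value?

Grundy values for subtraction set {2, 4}:
g(0) = mex{} = 0
g(1) = mex{} = 0
g(2) = mex{0} = 1
g(3) = mex{0} = 1
g(4) = mex{0,1} = 2
g(5) = mex{0,1} = 2
g(6) = mex{1,2} = 0
g(7) = mex{1,2} = 0
g(8) = mex{0,2} = 1
g(9) = mex{0,2} = 1
So g(9) = 1.

1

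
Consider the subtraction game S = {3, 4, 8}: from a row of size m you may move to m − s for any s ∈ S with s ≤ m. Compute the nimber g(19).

Build the Grundy sequence with g(k) = mex{g(k−s) : s ∈ {3, 4, 8}, s ≤ k}:
k:     0  1  2  3  4  5  6  7  8  9 10 11 12 13 14 15 16 17 18 19
g(k):  0  0  0  1  1  1  2  0  2  3  1  3  0  0  0  1  1  1  2  0
So g(19) = 0.

0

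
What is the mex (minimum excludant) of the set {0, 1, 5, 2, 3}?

The values 0, 1, 2, 3 are all present; 4 is the first non-negative integer missing from the set.

4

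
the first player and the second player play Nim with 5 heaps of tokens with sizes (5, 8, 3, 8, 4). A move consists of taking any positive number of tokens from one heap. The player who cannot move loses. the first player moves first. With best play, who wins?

the first player wins

Nim-sum: 5 ⊕ 8 ⊕ 3 ⊕ 8 ⊕ 4 = 2.
The nim-sum is 2 ≠ 0, so this is an N-position: the player to move can win; the first player has a winning move.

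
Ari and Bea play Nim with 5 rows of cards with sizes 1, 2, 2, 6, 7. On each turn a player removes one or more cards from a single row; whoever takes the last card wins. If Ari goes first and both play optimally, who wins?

Bea wins

Compute the nim-sum pairwise:
1 XOR 2 = 3
3 XOR 2 = 1
1 XOR 6 = 7
7 XOR 7 = 0
The nim-sum is 0, so this is a P-position: the player to move is in a losing position under optimal play; Ari is about to move from it and so loses — Bea wins.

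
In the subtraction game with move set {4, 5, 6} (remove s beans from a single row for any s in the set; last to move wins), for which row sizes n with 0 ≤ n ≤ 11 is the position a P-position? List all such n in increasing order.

0, 1, 2, 3, 10, 11

Build the Grundy sequence with g(k) = mex{g(k−s) : s ∈ {4, 5, 6}, s ≤ k}:
k:     0  1  2  3  4  5  6  7  8  9 10 11
g(k):  0  0  0  0  1  1  1  1  2  2  0  0
The P-positions (g = 0) in 0..11 are 0, 1, 2, 3, 10, 11.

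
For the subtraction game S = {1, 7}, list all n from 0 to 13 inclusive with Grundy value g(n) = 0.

Build the Grundy sequence with g(k) = mex{g(k−s) : s ∈ {1, 7}, s ≤ k}:
k:     0  1  2  3  4  5  6  7  8  9 10 11 12 13
g(k):  0  1  0  1  0  1  0  1  0  1  0  1  0  1
The P-positions (g = 0) in 0..13 are 0, 2, 4, 6, 8, 10, 12.

0, 2, 4, 6, 8, 10, 12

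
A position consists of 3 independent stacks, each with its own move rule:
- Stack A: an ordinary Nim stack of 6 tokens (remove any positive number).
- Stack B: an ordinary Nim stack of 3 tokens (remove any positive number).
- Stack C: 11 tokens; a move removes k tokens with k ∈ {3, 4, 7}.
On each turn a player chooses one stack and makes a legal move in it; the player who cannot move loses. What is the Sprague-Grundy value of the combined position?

5

Stack A is a plain Nim stack of size 6, so its Grundy value is 6.
Stack B is a plain Nim stack of size 3, so its Grundy value is 3.
Grundy values for stack C (subtraction set {3, 4, 7}):
k:     0  1  2  3  4  5  6  7  8  9 10 11
g(k):  0  0  0  1  1  1  2  2  2  3  0  0
So g(11) = 0.
By the Sprague-Grundy theorem, the Grundy value of a sum of independent games is the XOR of the component values.
Combined value = 6 XOR 3 XOR 0 = 5.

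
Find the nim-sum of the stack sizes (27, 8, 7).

In binary:
  11011  (27)
  01000  (8)
  00111  (7)
  -----
  10100  (20)

20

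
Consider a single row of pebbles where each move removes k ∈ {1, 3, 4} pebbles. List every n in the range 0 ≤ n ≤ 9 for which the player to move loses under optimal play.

0, 2, 7, 9

Build the Grundy sequence with g(k) = mex{g(k−s) : s ∈ {1, 3, 4}, s ≤ k}:
g(0) = mex{} = 0
g(1) = mex{0} = 1
g(2) = mex{1} = 0
g(3) = mex{0} = 1
g(4) = mex{0,1} = 2
g(5) = mex{0,1,2} = 3
g(6) = mex{0,1,3} = 2
g(7) = mex{1,2} = 0
g(8) = mex{0,2,3} = 1
g(9) = mex{1,2,3} = 0
The P-positions (g = 0) in 0..9 are 0, 2, 7, 9.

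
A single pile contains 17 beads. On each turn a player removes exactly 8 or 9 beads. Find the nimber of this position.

0

Grundy values for subtraction set {8, 9}:
k:     0  1  2  3  4  5  6  7  8  9 10 11 12 13 14 15 16 17
g(k):  0  0  0  0  0  0  0  0  1  1  1  1  1  1  1  1  2  0
So g(17) = 0.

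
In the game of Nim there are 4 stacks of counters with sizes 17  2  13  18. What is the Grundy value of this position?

12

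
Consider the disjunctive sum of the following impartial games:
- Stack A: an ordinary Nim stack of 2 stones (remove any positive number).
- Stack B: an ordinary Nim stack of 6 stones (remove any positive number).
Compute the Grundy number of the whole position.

4

Stack A is a plain Nim stack of size 2, so its Grundy value is 2.
Stack B is a plain Nim stack of size 6, so its Grundy value is 6.
The value of a disjunctive sum is the nim-sum of the parts.
Combined value = 2 ⊕ 6 = 4.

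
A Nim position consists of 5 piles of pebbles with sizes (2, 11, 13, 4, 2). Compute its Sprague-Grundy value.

Nim-sum: 2 ⊕ 11 ⊕ 13 ⊕ 4 ⊕ 2 = 2.

2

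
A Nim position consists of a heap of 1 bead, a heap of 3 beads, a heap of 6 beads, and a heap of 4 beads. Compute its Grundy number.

Compute the nim-sum pairwise:
1 ^ 3 = 2
2 ^ 6 = 4
4 ^ 4 = 0

0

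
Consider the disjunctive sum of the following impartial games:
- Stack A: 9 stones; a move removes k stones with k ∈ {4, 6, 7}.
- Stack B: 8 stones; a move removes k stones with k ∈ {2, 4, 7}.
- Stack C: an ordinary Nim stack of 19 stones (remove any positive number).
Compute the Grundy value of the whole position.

Grundy values for stack A (subtraction set {4, 6, 7}):
g(0) = mex{} = 0
g(1) = mex{} = 0
g(2) = mex{} = 0
g(3) = mex{} = 0
g(4) = mex{0} = 1
g(5) = mex{0} = 1
g(6) = mex{0} = 1
g(7) = mex{0} = 1
g(8) = mex{0,1} = 2
g(9) = mex{0,1} = 2
So g(9) = 2.
Grundy values for stack B (subtraction set {2, 4, 7}):
k:     0  1  2  3  4  5  6  7  8
g(k):  0  0  1  1  2  2  0  3  1
So g(8) = 1.
Stack C is a plain Nim stack of size 19, so its Grundy value is 19.
By the Sprague-Grundy theorem, the Grundy value of a sum of independent games is the XOR of the component values.
Combined value = 2 ⊕ 1 ⊕ 19 = 16.

16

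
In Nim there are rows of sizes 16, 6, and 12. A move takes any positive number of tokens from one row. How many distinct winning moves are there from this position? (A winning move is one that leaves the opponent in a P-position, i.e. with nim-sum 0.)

1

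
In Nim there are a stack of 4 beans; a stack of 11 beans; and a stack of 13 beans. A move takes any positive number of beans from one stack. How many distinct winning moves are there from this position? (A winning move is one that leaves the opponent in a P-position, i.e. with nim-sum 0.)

1

Compute the nim-sum pairwise:
4 ^ 11 = 15
15 ^ 13 = 2
The overall nim-sum is X = 2. A stack of size p has a winning move iff p XOR X < p (reduce it to p XOR X).
  4: 4 XOR 2 = 6 ≥ 4 — no move.
  11: 11 XOR 2 = 9 < 11 — winning move (to 9).
  13: 13 XOR 2 = 15 ≥ 13 — no move.
That gives 1 winning move.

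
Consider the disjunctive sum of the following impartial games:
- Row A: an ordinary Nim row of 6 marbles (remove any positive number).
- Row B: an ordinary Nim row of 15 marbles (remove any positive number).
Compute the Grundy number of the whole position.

Row A is a plain Nim row of size 6, so its Grundy value is 6.
Row B is a plain Nim row of size 15, so its Grundy value is 15.
By the Sprague-Grundy theorem, the Grundy value of a sum of independent games is the XOR of the component values.
Combined value = 6 XOR 15 = 9.

9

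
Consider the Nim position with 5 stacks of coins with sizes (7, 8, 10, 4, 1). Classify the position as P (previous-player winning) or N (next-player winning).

P-position

Compute the nim-sum pairwise:
7 ⊕ 8 = 15
15 ⊕ 10 = 5
5 ⊕ 4 = 1
1 ⊕ 1 = 0
The nim-sum is 0, so this is a P-position: the player to move is in a losing position under optimal play.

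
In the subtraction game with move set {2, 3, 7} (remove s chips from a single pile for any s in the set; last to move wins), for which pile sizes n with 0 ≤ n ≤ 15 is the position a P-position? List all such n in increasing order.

0, 1, 5, 6, 10, 11, 15

Build the Grundy sequence with g(k) = mex{g(k−s) : s ∈ {2, 3, 7}, s ≤ k}:
k:     0  1  2  3  4  5  6  7  8  9 10 11 12 13 14 15
g(k):  0  0  1  1  2  0  0  1  1  2  0  0  1  1  2  0
The P-positions (g = 0) in 0..15 are 0, 1, 5, 6, 10, 11, 15.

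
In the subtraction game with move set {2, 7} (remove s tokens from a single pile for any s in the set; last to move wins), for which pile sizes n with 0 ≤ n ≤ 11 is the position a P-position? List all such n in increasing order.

0, 1, 4, 5, 9, 10

Build the Grundy sequence with g(k) = mex{g(k−s) : s ∈ {2, 7}, s ≤ k}:
g(0) = mex{} = 0
g(1) = mex{} = 0
g(2) = mex{0} = 1
g(3) = mex{0} = 1
g(4) = mex{1} = 0
g(5) = mex{1} = 0
g(6) = mex{0} = 1
g(7) = mex{0} = 1
g(8) = mex{0,1} = 2
g(9) = mex{1} = 0
g(10) = mex{1,2} = 0
g(11) = mex{0} = 1
The P-positions (g = 0) in 0..11 are 0, 1, 4, 5, 9, 10.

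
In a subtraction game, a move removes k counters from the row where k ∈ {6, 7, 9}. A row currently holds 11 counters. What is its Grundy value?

1

Grundy values for subtraction set {6, 7, 9}:
k:     0  1  2  3  4  5  6  7  8  9 10 11
g(k):  0  0  0  0  0  0  1  1  1  1  1  1
So g(11) = 1.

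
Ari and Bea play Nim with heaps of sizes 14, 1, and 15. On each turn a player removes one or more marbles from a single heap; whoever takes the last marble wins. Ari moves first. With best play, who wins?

Bea wins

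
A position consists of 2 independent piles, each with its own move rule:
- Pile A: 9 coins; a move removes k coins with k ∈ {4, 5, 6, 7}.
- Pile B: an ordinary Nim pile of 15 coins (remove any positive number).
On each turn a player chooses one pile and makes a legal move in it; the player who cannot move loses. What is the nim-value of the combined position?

13

Grundy values for pile A (subtraction set {4, 5, 6, 7}):
k:     0  1  2  3  4  5  6  7  8  9
g(k):  0  0  0  0  1  1  1  1  2  2
So g(9) = 2.
Pile B is a plain Nim pile of size 15, so its Grundy value is 15.
By the Sprague-Grundy theorem, the Grundy value of a sum of independent games is the XOR of the component values.
Combined value = 2 XOR 15 = 13.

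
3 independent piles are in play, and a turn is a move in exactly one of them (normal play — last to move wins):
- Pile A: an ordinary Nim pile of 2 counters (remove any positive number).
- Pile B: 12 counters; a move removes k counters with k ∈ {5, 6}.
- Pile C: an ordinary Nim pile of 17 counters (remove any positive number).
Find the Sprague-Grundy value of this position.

19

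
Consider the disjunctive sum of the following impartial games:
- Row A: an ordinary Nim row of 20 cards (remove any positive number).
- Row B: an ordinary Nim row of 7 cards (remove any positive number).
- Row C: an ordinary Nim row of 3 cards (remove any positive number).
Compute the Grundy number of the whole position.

16

Row A is a plain Nim row of size 20, so its Grundy value is 20.
Row B is a plain Nim row of size 7, so its Grundy value is 7.
Row C is a plain Nim row of size 3, so its Grundy value is 3.
The value of a disjunctive sum is the nim-sum of the parts.
Combined value = 20 ⊕ 7 ⊕ 3 = 16.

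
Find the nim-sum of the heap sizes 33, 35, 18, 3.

Compute the nim-sum pairwise:
33 ^ 35 = 2
2 ^ 18 = 16
16 ^ 3 = 19

19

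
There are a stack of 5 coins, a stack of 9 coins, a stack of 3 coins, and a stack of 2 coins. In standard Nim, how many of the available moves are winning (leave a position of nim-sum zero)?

In binary:
  0101  (5)
  1001  (9)
  0011  (3)
  0010  (2)
  ----
  1101  (13)
The overall nim-sum is X = 13. A stack of size p has a winning move iff p XOR X < p (reduce it to p XOR X).
  5: 5 XOR 13 = 8 ≥ 5 — no move.
  9: 9 XOR 13 = 4 < 9 — winning move (to 4).
  3: 3 XOR 13 = 14 ≥ 3 — no move.
  2: 2 XOR 13 = 15 ≥ 2 — no move.
That gives 1 winning move.

1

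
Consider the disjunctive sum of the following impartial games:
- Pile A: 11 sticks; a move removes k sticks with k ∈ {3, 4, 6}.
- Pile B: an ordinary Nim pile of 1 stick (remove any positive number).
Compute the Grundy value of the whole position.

1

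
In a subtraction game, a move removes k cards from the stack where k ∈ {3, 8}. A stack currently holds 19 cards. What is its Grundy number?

2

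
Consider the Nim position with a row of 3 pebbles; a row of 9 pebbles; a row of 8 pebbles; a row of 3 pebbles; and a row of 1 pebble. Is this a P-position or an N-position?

P-position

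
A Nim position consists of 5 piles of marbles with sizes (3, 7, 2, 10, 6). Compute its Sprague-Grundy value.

10

Compute the nim-sum pairwise:
3 XOR 7 = 4
4 XOR 2 = 6
6 XOR 10 = 12
12 XOR 6 = 10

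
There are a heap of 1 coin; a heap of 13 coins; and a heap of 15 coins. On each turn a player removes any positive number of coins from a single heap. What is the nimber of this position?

3

In binary:
  0001  (1)
  1101  (13)
  1111  (15)
  ----
  0011  (3)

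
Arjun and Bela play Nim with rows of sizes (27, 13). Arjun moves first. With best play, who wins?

In binary:
  11011  (27)
  01101  (13)
  -----
  10110  (22)
The nim-sum is 22 ≠ 0, so this is an N-position: the player to move can win; Arjun has a winning move.

Arjun wins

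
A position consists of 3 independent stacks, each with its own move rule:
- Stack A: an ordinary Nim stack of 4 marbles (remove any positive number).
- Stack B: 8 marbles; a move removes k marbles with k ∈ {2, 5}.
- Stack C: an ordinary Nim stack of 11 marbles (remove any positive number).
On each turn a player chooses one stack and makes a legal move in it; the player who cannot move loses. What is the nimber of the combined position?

15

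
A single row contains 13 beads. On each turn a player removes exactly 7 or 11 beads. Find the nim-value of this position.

Compute g(0), g(1), … for moves {7, 11}:
k:     0  1  2  3  4  5  6  7  8  9 10 11 12 13
g(k):  0  0  0  0  0  0  0  1  1  1  1  1  1  1
So g(13) = 1.

1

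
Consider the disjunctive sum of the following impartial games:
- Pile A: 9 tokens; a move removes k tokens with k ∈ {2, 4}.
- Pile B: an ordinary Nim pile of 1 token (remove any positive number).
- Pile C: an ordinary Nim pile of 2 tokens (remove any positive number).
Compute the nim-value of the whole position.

2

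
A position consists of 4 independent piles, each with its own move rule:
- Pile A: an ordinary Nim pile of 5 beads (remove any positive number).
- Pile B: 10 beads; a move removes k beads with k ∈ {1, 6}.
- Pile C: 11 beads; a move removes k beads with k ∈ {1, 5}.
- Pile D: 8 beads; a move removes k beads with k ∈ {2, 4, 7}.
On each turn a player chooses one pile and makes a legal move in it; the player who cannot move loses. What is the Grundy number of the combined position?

4

Pile A is a plain Nim pile of size 5, so its Grundy value is 5.
For pile B, compute g(0), g(1), … with moves {1, 6}:
g(0) = mex{} = 0
g(1) = mex{0} = 1
g(2) = mex{1} = 0
g(3) = mex{0} = 1
g(4) = mex{1} = 0
g(5) = mex{0} = 1
g(6) = mex{0,1} = 2
g(7) = mex{1,2} = 0
g(8) = mex{0} = 1
g(9) = mex{1} = 0
g(10) = mex{0} = 1
So g(10) = 1.
Build the Grundy sequence for pile C with g(k) = mex{g(k−s) : s ∈ {1, 5}, s ≤ k}:
k:     0  1  2  3  4  5  6  7  8  9 10 11
g(k):  0  1  0  1  0  1  0  1  0  1  0  1
So g(11) = 1.
Grundy values for pile D (subtraction set {2, 4, 7}):
k:     0  1  2  3  4  5  6  7  8
g(k):  0  0  1  1  2  2  0  3  1
So g(8) = 1.
By the Sprague-Grundy theorem, the Grundy value of a sum of independent games is the XOR of the component values.
Combined value = 5 XOR 1 XOR 1 XOR 1 = 4.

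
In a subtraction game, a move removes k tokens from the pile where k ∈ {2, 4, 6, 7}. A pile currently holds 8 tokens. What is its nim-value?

4

Grundy values for subtraction set {2, 4, 6, 7}:
k:     0  1  2  3  4  5  6  7  8
g(k):  0  0  1  1  2  2  3  3  4
So g(8) = 4.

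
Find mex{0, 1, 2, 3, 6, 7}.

4

The values 0, 1, 2, 3 are all present; 4 is the first non-negative integer missing from the set.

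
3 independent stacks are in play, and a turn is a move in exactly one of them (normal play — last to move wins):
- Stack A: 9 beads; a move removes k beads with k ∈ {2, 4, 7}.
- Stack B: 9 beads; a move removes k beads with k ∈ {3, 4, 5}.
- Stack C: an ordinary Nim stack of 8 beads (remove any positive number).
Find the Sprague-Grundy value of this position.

For stack A, compute g(0), g(1), … with moves {2, 4, 7}:
k:     0  1  2  3  4  5  6  7  8  9
g(k):  0  0  1  1  2  2  0  3  1  0
So g(9) = 0.
For stack B, compute g(0), g(1), … with moves {3, 4, 5}:
k:     0  1  2  3  4  5  6  7  8  9
g(k):  0  0  0  1  1  1  2  2  0  0
So g(9) = 0.
Stack C is a plain Nim stack of size 8, so its Grundy value is 8.
By the Sprague-Grundy theorem, the Grundy value of a sum of independent games is the XOR of the component values.
Combined value = 0 XOR 0 XOR 8 = 8.

8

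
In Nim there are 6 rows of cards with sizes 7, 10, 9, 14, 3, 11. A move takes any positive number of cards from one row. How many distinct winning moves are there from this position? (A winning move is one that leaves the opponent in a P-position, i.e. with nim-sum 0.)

Nim-sum: 7 ⊕ 10 ⊕ 9 ⊕ 14 ⊕ 3 ⊕ 11 = 2.
The overall nim-sum is X = 2. A row of size p has a winning move iff p XOR X < p (reduce it to p XOR X).
  7: 7 XOR 2 = 5 < 7 — winning move (to 5).
  10: 10 XOR 2 = 8 < 10 — winning move (to 8).
  9: 9 XOR 2 = 11 ≥ 9 — no move.
  14: 14 XOR 2 = 12 < 14 — winning move (to 12).
  3: 3 XOR 2 = 1 < 3 — winning move (to 1).
  11: 11 XOR 2 = 9 < 11 — winning move (to 9).
That gives 5 winning moves.

5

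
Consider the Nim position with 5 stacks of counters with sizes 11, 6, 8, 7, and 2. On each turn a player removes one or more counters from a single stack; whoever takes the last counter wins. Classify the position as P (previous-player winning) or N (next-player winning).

P-position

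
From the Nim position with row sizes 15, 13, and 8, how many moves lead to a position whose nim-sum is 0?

Nim-sum: 15 ⊕ 13 ⊕ 8 = 10.
The overall nim-sum is X = 10. A row of size p has a winning move iff p XOR X < p (reduce it to p XOR X).
  15: 15 XOR 10 = 5 < 15 — winning move (to 5).
  13: 13 XOR 10 = 7 < 13 — winning move (to 7).
  8: 8 XOR 10 = 2 < 8 — winning move (to 2).
That gives 3 winning moves.

3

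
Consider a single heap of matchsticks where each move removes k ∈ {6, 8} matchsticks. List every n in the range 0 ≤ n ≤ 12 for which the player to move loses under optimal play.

0, 1, 2, 3, 4, 5

Compute g(0), g(1), … for moves {6, 8}:
k:     0  1  2  3  4  5  6  7  8  9 10 11 12
g(k):  0  0  0  0  0  0  1  1  1  1  1  1  2
The P-positions (g = 0) in 0..12 are 0, 1, 2, 3, 4, 5.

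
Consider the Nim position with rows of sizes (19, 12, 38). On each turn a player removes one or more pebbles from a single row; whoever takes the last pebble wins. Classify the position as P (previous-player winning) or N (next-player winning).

N-position

In binary:
  010011  (19)
  001100  (12)
  100110  (38)
  ------
  111001  (57)
The nim-sum is 57 ≠ 0, so this is an N-position: the player to move can win.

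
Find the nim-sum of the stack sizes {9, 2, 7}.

Nim-sum: 9 XOR 2 XOR 7 = 12.

12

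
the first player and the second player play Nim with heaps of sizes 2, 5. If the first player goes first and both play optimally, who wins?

the first player wins

Bitwise XOR of the heap sizes:
  010  (2)
  101  (5)
  ---
  111  (7)
The nim-sum is 7 ≠ 0, so this is an N-position: the player to move can win; the first player has a winning move.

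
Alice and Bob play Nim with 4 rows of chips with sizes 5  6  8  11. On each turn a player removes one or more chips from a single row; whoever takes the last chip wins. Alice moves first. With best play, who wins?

Bob wins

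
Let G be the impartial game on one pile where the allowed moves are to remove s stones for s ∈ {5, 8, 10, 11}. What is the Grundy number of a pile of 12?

2

Build the Grundy sequence with g(k) = mex{g(k−s) : s ∈ {5, 8, 10, 11}, s ≤ k}:
g(0) = mex{} = 0
g(1) = mex{} = 0
g(2) = mex{} = 0
g(3) = mex{} = 0
g(4) = mex{} = 0
g(5) = mex{0} = 1
g(6) = mex{0} = 1
g(7) = mex{0} = 1
g(8) = mex{0} = 1
g(9) = mex{0} = 1
g(10) = mex{0,1} = 2
g(11) = mex{0,1} = 2
g(12) = mex{0,1} = 2
So g(12) = 2.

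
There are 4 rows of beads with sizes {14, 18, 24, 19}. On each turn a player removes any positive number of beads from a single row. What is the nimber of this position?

Write each in binary and XOR column by column:
  01110  (14)
  10010  (18)
  11000  (24)
  10011  (19)
  -----
  10111  (23)

23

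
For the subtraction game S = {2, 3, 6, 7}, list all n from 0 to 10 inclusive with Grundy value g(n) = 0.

Build the Grundy sequence with g(k) = mex{g(k−s) : s ∈ {2, 3, 6, 7}, s ≤ k}:
g(0) = mex{} = 0
g(1) = mex{} = 0
g(2) = mex{0} = 1
g(3) = mex{0} = 1
g(4) = mex{0,1} = 2
g(5) = mex{1} = 0
g(6) = mex{0,1,2} = 3
g(7) = mex{0,2} = 1
g(8) = mex{0,1,3} = 2
g(9) = mex{1,3} = 0
g(10) = mex{1,2} = 0
The P-positions (g = 0) in 0..10 are 0, 1, 5, 9, 10.

0, 1, 5, 9, 10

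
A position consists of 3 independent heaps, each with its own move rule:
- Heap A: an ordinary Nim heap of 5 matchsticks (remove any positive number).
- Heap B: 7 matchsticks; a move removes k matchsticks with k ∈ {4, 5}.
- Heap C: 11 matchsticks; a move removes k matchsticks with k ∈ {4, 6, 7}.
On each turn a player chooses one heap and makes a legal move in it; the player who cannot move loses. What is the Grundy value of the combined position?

Heap A is a plain Nim heap of size 5, so its Grundy value is 5.
For heap B, compute g(0), g(1), … with moves {4, 5}:
k:     0  1  2  3  4  5  6  7
g(k):  0  0  0  0  1  1  1  1
So g(7) = 1.
For heap C, compute g(0), g(1), … with moves {4, 6, 7}:
g(0) = mex{} = 0
g(1) = mex{} = 0
g(2) = mex{} = 0
g(3) = mex{} = 0
g(4) = mex{0} = 1
g(5) = mex{0} = 1
g(6) = mex{0} = 1
g(7) = mex{0} = 1
g(8) = mex{0,1} = 2
g(9) = mex{0,1} = 2
g(10) = mex{0,1} = 2
g(11) = mex{1} = 0
So g(11) = 0.
By the Sprague-Grundy theorem, the Grundy value of a sum of independent games is the XOR of the component values.
Combined value = 5 ⊕ 1 ⊕ 0 = 4.

4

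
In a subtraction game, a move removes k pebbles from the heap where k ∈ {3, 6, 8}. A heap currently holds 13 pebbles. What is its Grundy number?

Compute g(0), g(1), … for moves {3, 6, 8}:
g(0) = mex{} = 0
g(1) = mex{} = 0
g(2) = mex{} = 0
g(3) = mex{0} = 1
g(4) = mex{0} = 1
g(5) = mex{0} = 1
g(6) = mex{0,1} = 2
g(7) = mex{0,1} = 2
g(8) = mex{0,1} = 2
g(9) = mex{0,1,2} = 3
g(10) = mex{0,1,2} = 3
g(11) = mex{1,2} = 0
g(12) = mex{1,2,3} = 0
g(13) = mex{1,2,3} = 0
So g(13) = 0.

0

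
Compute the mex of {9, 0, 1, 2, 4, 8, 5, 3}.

6

The values 0, 1, 2, 3, 4, 5 are all present; 6 is the first non-negative integer missing from the set.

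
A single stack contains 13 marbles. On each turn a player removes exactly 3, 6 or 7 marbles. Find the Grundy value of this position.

1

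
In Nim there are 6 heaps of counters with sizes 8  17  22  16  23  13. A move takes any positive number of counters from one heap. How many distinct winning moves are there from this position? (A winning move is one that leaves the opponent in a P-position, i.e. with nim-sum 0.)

Compute the nim-sum pairwise:
8 ^ 17 = 25
25 ^ 22 = 15
15 ^ 16 = 31
31 ^ 23 = 8
8 ^ 13 = 5
The overall nim-sum is X = 5. A heap of size p has a winning move iff p XOR X < p (reduce it to p XOR X).
  8: 8 XOR 5 = 13 ≥ 8 — no move.
  17: 17 XOR 5 = 20 ≥ 17 — no move.
  22: 22 XOR 5 = 19 < 22 — winning move (to 19).
  16: 16 XOR 5 = 21 ≥ 16 — no move.
  23: 23 XOR 5 = 18 < 23 — winning move (to 18).
  13: 13 XOR 5 = 8 < 13 — winning move (to 8).
That gives 3 winning moves.

3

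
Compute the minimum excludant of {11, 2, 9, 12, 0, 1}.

3

The values 0, 1, 2 are all present; 3 is the first non-negative integer missing from the set.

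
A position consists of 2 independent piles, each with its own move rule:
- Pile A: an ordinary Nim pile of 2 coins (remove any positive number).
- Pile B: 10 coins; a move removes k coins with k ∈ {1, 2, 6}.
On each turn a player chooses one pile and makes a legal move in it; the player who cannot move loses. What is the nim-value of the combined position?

2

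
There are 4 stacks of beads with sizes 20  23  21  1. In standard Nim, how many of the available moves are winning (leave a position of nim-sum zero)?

3

Compute the nim-sum pairwise:
20 XOR 23 = 3
3 XOR 21 = 22
22 XOR 1 = 23
The overall nim-sum is X = 23. A stack of size p has a winning move iff p XOR X < p (reduce it to p XOR X).
  20: 20 XOR 23 = 3 < 20 — winning move (to 3).
  23: 23 XOR 23 = 0 < 23 — winning move (to 0).
  21: 21 XOR 23 = 2 < 21 — winning move (to 2).
  1: 1 XOR 23 = 22 ≥ 1 — no move.
That gives 3 winning moves.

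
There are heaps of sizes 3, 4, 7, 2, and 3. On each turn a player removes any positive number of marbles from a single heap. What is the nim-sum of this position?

1

Compute the nim-sum pairwise:
3 ^ 4 = 7
7 ^ 7 = 0
0 ^ 2 = 2
2 ^ 3 = 1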